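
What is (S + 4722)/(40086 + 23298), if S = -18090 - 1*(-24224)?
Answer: 1357/7923 ≈ 0.17127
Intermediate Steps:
S = 6134 (S = -18090 + 24224 = 6134)
(S + 4722)/(40086 + 23298) = (6134 + 4722)/(40086 + 23298) = 10856/63384 = 10856*(1/63384) = 1357/7923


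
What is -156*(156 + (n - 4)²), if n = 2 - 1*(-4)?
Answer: -24960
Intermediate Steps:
n = 6 (n = 2 + 4 = 6)
-156*(156 + (n - 4)²) = -156*(156 + (6 - 4)²) = -156*(156 + 2²) = -156*(156 + 4) = -156*160 = -24960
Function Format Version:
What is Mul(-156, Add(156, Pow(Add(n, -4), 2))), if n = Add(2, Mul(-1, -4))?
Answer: -24960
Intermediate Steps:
n = 6 (n = Add(2, 4) = 6)
Mul(-156, Add(156, Pow(Add(n, -4), 2))) = Mul(-156, Add(156, Pow(Add(6, -4), 2))) = Mul(-156, Add(156, Pow(2, 2))) = Mul(-156, Add(156, 4)) = Mul(-156, 160) = -24960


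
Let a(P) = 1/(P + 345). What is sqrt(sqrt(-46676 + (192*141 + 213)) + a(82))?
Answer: sqrt(427 + 182329*I*sqrt(19391))/427 ≈ 8.3443 + 8.3441*I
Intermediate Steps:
a(P) = 1/(345 + P)
sqrt(sqrt(-46676 + (192*141 + 213)) + a(82)) = sqrt(sqrt(-46676 + (192*141 + 213)) + 1/(345 + 82)) = sqrt(sqrt(-46676 + (27072 + 213)) + 1/427) = sqrt(sqrt(-46676 + 27285) + 1/427) = sqrt(sqrt(-19391) + 1/427) = sqrt(I*sqrt(19391) + 1/427) = sqrt(1/427 + I*sqrt(19391))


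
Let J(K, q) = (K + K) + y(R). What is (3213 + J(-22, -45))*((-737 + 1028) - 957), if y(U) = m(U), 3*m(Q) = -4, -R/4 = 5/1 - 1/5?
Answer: -2109666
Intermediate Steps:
R = -96/5 (R = -4*(5/1 - 1/5) = -4*(5*1 - 1*⅕) = -4*(5 - ⅕) = -4*24/5 = -96/5 ≈ -19.200)
m(Q) = -4/3 (m(Q) = (⅓)*(-4) = -4/3)
y(U) = -4/3
J(K, q) = -4/3 + 2*K (J(K, q) = (K + K) - 4/3 = 2*K - 4/3 = -4/3 + 2*K)
(3213 + J(-22, -45))*((-737 + 1028) - 957) = (3213 + (-4/3 + 2*(-22)))*((-737 + 1028) - 957) = (3213 + (-4/3 - 44))*(291 - 957) = (3213 - 136/3)*(-666) = (9503/3)*(-666) = -2109666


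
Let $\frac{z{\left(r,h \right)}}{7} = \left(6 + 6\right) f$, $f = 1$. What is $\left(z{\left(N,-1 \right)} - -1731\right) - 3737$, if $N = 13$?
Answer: $-1922$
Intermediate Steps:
$z{\left(r,h \right)} = 84$ ($z{\left(r,h \right)} = 7 \left(6 + 6\right) 1 = 7 \cdot 12 \cdot 1 = 7 \cdot 12 = 84$)
$\left(z{\left(N,-1 \right)} - -1731\right) - 3737 = \left(84 - -1731\right) - 3737 = \left(84 + 1731\right) - 3737 = 1815 - 3737 = -1922$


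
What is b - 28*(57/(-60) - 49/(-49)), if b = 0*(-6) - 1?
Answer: -12/5 ≈ -2.4000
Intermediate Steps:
b = -1 (b = 0 - 1 = -1)
b - 28*(57/(-60) - 49/(-49)) = -1 - 28*(57/(-60) - 49/(-49)) = -1 - 28*(57*(-1/60) - 49*(-1/49)) = -1 - 28*(-19/20 + 1) = -1 - 28*1/20 = -1 - 7/5 = -12/5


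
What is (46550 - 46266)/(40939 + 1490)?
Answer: 284/42429 ≈ 0.0066935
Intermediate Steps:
(46550 - 46266)/(40939 + 1490) = 284/42429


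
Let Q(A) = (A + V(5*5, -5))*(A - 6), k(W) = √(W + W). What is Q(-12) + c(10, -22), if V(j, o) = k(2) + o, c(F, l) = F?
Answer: 280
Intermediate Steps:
k(W) = √2*√W (k(W) = √(2*W) = √2*√W)
V(j, o) = 2 + o (V(j, o) = √2*√2 + o = 2 + o)
Q(A) = (-6 + A)*(-3 + A) (Q(A) = (A + (2 - 5))*(A - 6) = (A - 3)*(-6 + A) = (-3 + A)*(-6 + A) = (-6 + A)*(-3 + A))
Q(-12) + c(10, -22) = (18 + (-12)² - 9*(-12)) + 10 = (18 + 144 + 108) + 10 = 270 + 10 = 280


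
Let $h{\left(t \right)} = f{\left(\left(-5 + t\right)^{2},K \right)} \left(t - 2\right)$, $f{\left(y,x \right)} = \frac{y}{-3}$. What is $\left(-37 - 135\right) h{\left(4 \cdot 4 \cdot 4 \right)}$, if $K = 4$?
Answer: $\frac{37121384}{3} \approx 1.2374 \cdot 10^{7}$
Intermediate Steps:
$f{\left(y,x \right)} = - \frac{y}{3}$ ($f{\left(y,x \right)} = y \left(- \frac{1}{3}\right) = - \frac{y}{3}$)
$h{\left(t \right)} = - \frac{\left(-5 + t\right)^{2} \left(-2 + t\right)}{3}$ ($h{\left(t \right)} = - \frac{\left(-5 + t\right)^{2}}{3} \left(t - 2\right) = - \frac{\left(-5 + t\right)^{2}}{3} \left(-2 + t\right) = - \frac{\left(-5 + t\right)^{2} \left(-2 + t\right)}{3}$)
$\left(-37 - 135\right) h{\left(4 \cdot 4 \cdot 4 \right)} = \left(-37 - 135\right) \frac{\left(-5 + 4 \cdot 4 \cdot 4\right)^{2} \left(2 - 4 \cdot 4 \cdot 4\right)}{3} = - 172 \frac{\left(-5 + 16 \cdot 4\right)^{2} \left(2 - 16 \cdot 4\right)}{3} = - 172 \frac{\left(-5 + 64\right)^{2} \left(2 - 64\right)}{3} = - 172 \frac{59^{2} \left(2 - 64\right)}{3} = - 172 \cdot \frac{1}{3} \cdot 3481 \left(-62\right) = \left(-172\right) \left(- \frac{215822}{3}\right) = \frac{37121384}{3}$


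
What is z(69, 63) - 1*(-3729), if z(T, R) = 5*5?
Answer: 3754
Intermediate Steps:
z(T, R) = 25
z(69, 63) - 1*(-3729) = 25 - 1*(-3729) = 25 + 3729 = 3754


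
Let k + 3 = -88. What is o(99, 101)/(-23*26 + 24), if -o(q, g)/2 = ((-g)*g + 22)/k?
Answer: 783/2009 ≈ 0.38975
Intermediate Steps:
k = -91 (k = -3 - 88 = -91)
o(q, g) = 44/91 - 2*g**2/91 (o(q, g) = -2*((-g)*g + 22)/(-91) = -2*(-g**2 + 22)*(-1)/91 = -2*(22 - g**2)*(-1)/91 = -2*(-22/91 + g**2/91) = 44/91 - 2*g**2/91)
o(99, 101)/(-23*26 + 24) = (44/91 - 2/91*101**2)/(-23*26 + 24) = (44/91 - 2/91*10201)/(-598 + 24) = (44/91 - 20402/91)/(-574) = -1566/7*(-1/574) = 783/2009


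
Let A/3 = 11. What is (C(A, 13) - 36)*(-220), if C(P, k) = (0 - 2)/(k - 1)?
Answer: 23870/3 ≈ 7956.7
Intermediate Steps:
A = 33 (A = 3*11 = 33)
C(P, k) = -2/(-1 + k)
(C(A, 13) - 36)*(-220) = (-2/(-1 + 13) - 36)*(-220) = (-2/12 - 36)*(-220) = (-2*1/12 - 36)*(-220) = (-⅙ - 36)*(-220) = -217/6*(-220) = 23870/3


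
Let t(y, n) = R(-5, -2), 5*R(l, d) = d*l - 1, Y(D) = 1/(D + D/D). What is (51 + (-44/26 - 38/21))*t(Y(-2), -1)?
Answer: 38901/455 ≈ 85.497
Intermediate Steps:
Y(D) = 1/(1 + D) (Y(D) = 1/(D + 1) = 1/(1 + D))
R(l, d) = -⅕ + d*l/5 (R(l, d) = (d*l - 1)/5 = (-1 + d*l)/5 = -⅕ + d*l/5)
t(y, n) = 9/5 (t(y, n) = -⅕ + (⅕)*(-2)*(-5) = -⅕ + 2 = 9/5)
(51 + (-44/26 - 38/21))*t(Y(-2), -1) = (51 + (-44/26 - 38/21))*(9/5) = (51 + (-44*1/26 - 38*1/21))*(9/5) = (51 + (-22/13 - 38/21))*(9/5) = (51 - 956/273)*(9/5) = (12967/273)*(9/5) = 38901/455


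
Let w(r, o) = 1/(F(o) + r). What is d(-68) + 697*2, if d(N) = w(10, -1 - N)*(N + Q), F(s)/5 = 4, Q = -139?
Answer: 13871/10 ≈ 1387.1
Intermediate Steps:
F(s) = 20 (F(s) = 5*4 = 20)
w(r, o) = 1/(20 + r)
d(N) = -139/30 + N/30 (d(N) = (N - 139)/(20 + 10) = (-139 + N)/30 = -139/30 + N/30)
d(-68) + 697*2 = (-139/30 + (1/30)*(-68)) + 697*2 = (-139/30 - 34/15) + 1394 = -69/10 + 1394 = 13871/10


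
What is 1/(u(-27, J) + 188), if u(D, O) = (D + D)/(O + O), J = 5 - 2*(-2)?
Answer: 1/185 ≈ 0.0054054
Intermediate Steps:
J = 9 (J = 5 + 4 = 9)
u(D, O) = D/O (u(D, O) = (2*D)/((2*O)) = (2*D)*(1/(2*O)) = D/O)
1/(u(-27, J) + 188) = 1/(-27/9 + 188) = 1/(-27*⅑ + 188) = 1/(-3 + 188) = 1/185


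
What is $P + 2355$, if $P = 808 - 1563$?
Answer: $1600$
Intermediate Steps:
$P = -755$ ($P = 808 - 1563 = -755$)
$P + 2355 = -755 + 2355 = 1600$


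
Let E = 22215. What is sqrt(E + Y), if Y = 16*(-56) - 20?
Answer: 19*sqrt(59) ≈ 145.94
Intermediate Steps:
Y = -916 (Y = -896 - 20 = -916)
sqrt(E + Y) = sqrt(22215 - 916) = sqrt(21299) = 19*sqrt(59)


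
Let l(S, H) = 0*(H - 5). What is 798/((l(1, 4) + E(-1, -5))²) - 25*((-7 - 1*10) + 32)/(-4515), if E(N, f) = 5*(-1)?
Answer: 240823/7525 ≈ 32.003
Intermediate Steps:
l(S, H) = 0 (l(S, H) = 0*(-5 + H) = 0)
E(N, f) = -5
798/((l(1, 4) + E(-1, -5))²) - 25*((-7 - 1*10) + 32)/(-4515) = 798/((0 - 5)²) - 25*((-7 - 1*10) + 32)/(-4515) = 798/((-5)²) - 25*((-7 - 10) + 32)*(-1/4515) = 798/25 - 25*(-17 + 32)*(-1/4515) = 798*(1/25) - 25*15*(-1/4515) = 798/25 - 375*(-1/4515) = 798/25 + 25/301 = 240823/7525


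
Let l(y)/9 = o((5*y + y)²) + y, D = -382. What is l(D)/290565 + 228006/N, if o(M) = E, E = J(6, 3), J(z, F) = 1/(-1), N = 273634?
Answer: 3628185944/4417136845 ≈ 0.82139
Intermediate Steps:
J(z, F) = -1
E = -1
o(M) = -1
l(y) = -9 + 9*y (l(y) = 9*(-1 + y) = -9 + 9*y)
l(D)/290565 + 228006/N = (-9 + 9*(-382))/290565 + 228006/273634 = (-9 - 3438)*(1/290565) + 228006*(1/273634) = -3447*1/290565 + 114003/136817 = -383/32285 + 114003/136817 = 3628185944/4417136845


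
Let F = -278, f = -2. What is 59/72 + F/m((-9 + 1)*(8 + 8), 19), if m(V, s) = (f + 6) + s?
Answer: -18659/1656 ≈ -11.268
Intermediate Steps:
m(V, s) = 4 + s (m(V, s) = (-2 + 6) + s = 4 + s)
59/72 + F/m((-9 + 1)*(8 + 8), 19) = 59/72 - 278/(4 + 19) = 59*(1/72) - 278/23 = 59/72 - 278*1/23 = 59/72 - 278/23 = -18659/1656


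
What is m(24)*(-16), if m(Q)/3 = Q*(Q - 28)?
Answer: 4608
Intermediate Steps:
m(Q) = 3*Q*(-28 + Q) (m(Q) = 3*(Q*(Q - 28)) = 3*(Q*(-28 + Q)) = 3*Q*(-28 + Q))
m(24)*(-16) = (3*24*(-28 + 24))*(-16) = (3*24*(-4))*(-16) = -288*(-16) = 4608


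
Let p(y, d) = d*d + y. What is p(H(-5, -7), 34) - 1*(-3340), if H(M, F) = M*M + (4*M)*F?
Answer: 4661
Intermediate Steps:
H(M, F) = M**2 + 4*F*M
p(y, d) = y + d**2 (p(y, d) = d**2 + y = y + d**2)
p(H(-5, -7), 34) - 1*(-3340) = (-5*(-5 + 4*(-7)) + 34**2) - 1*(-3340) = (-5*(-5 - 28) + 1156) + 3340 = (-5*(-33) + 1156) + 3340 = (165 + 1156) + 3340 = 1321 + 3340 = 4661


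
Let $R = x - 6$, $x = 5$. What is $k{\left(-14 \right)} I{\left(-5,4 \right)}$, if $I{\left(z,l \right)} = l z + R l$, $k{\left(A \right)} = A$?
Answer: $336$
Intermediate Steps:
$R = -1$ ($R = 5 - 6 = -1$)
$I{\left(z,l \right)} = - l + l z$ ($I{\left(z,l \right)} = l z - l = - l + l z$)
$k{\left(-14 \right)} I{\left(-5,4 \right)} = - 14 \cdot 4 \left(-1 - 5\right) = - 14 \cdot 4 \left(-6\right) = \left(-14\right) \left(-24\right) = 336$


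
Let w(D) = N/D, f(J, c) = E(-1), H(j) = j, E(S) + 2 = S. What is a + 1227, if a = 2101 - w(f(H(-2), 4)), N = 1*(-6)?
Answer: 3326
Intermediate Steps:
E(S) = -2 + S
N = -6
f(J, c) = -3 (f(J, c) = -2 - 1 = -3)
w(D) = -6/D
a = 2099 (a = 2101 - (-6)/(-3) = 2101 - (-6)*(-1)/3 = 2101 - 1*2 = 2101 - 2 = 2099)
a + 1227 = 2099 + 1227 = 3326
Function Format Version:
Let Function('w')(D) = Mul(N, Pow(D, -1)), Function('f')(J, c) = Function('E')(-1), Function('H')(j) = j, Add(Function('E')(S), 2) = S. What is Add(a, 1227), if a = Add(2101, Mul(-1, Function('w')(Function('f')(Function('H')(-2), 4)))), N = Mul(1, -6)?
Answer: 3326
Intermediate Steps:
Function('E')(S) = Add(-2, S)
N = -6
Function('f')(J, c) = -3 (Function('f')(J, c) = Add(-2, -1) = -3)
Function('w')(D) = Mul(-6, Pow(D, -1))
a = 2099 (a = Add(2101, Mul(-1, Mul(-6, Pow(-3, -1)))) = Add(2101, Mul(-1, Mul(-6, Rational(-1, 3)))) = Add(2101, Mul(-1, 2)) = Add(2101, -2) = 2099)
Add(a, 1227) = Add(2099, 1227) = 3326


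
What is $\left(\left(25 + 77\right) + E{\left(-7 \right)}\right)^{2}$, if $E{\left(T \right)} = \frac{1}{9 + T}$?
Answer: $\frac{42025}{4} \approx 10506.0$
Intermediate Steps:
$\left(\left(25 + 77\right) + E{\left(-7 \right)}\right)^{2} = \left(\left(25 + 77\right) + \frac{1}{9 - 7}\right)^{2} = \left(102 + \frac{1}{2}\right)^{2} = \left(\frac{205}{2}\right)^{2} = \frac{42025}{4}$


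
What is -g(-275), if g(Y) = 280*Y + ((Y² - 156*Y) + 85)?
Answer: -41610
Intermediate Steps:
g(Y) = 85 + Y² + 124*Y (g(Y) = 280*Y + (85 + Y² - 156*Y) = 85 + Y² + 124*Y)
-g(-275) = -(85 + (-275)² + 124*(-275)) = -(85 + 75625 - 34100) = -1*41610 = -41610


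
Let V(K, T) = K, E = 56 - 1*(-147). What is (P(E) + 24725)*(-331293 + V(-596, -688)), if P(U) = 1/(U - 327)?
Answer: -1017538153211/124 ≈ -8.2060e+9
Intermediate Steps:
E = 203 (E = 56 + 147 = 203)
P(U) = 1/(-327 + U)
(P(E) + 24725)*(-331293 + V(-596, -688)) = (1/(-327 + 203) + 24725)*(-331293 - 596) = (1/(-124) + 24725)*(-331889) = (-1/124 + 24725)*(-331889) = (3065899/124)*(-331889) = -1017538153211/124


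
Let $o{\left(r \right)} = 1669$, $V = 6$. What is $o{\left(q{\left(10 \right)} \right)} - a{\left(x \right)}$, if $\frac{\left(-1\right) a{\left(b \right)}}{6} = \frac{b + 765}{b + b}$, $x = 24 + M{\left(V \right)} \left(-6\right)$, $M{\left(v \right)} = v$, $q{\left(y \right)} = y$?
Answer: $\frac{5923}{4} \approx 1480.8$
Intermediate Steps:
$x = -12$ ($x = 24 + 6 \left(-6\right) = 24 - 36 = -12$)
$a{\left(b \right)} = - \frac{3 \left(765 + b\right)}{b}$ ($a{\left(b \right)} = - 6 \frac{b + 765}{b + b} = - 6 \frac{765 + b}{2 b} = - \frac{3 \left(765 + b\right)}{b}$)
$o{\left(q{\left(10 \right)} \right)} - a{\left(x \right)} = 1669 - \left(-3 - \frac{2295}{-12}\right) = 1669 - \left(-3 - - \frac{765}{4}\right) = 1669 - \left(-3 + \frac{765}{4}\right) = 1669 - \frac{753}{4} = \frac{5923}{4}$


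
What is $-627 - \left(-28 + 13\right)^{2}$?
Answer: $-852$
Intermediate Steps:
$-627 - \left(-28 + 13\right)^{2} = -627 - \left(-15\right)^{2} = -627 - 225 = -852$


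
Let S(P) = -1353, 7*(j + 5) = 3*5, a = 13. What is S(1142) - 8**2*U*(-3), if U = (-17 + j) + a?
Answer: -18687/7 ≈ -2669.6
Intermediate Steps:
j = -20/7 (j = -5 + (3*5)/7 = -5 + (1/7)*15 = -5 + 15/7 = -20/7 ≈ -2.8571)
U = -48/7 (U = (-17 - 20/7) + 13 = -139/7 + 13 = -48/7 ≈ -6.8571)
S(1142) - 8**2*U*(-3) = -1353 - 8**2*(-48/7)*(-3) = -1353 - 64*(-48/7)*(-3) = -1353 - (-3072)*(-3)/7 = -1353 - 1*9216/7 = -1353 - 9216/7 = -18687/7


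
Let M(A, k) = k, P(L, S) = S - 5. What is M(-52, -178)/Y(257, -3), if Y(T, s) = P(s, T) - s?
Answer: -178/255 ≈ -0.69804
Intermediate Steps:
P(L, S) = -5 + S
Y(T, s) = -5 + T - s (Y(T, s) = (-5 + T) - s = -5 + T - s)
M(-52, -178)/Y(257, -3) = -178/(-5 + 257 - 1*(-3)) = -178/(-5 + 257 + 3) = -178/255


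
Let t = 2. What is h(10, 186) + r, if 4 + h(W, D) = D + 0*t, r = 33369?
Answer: 33551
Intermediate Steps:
h(W, D) = -4 + D (h(W, D) = -4 + (D + 0*2) = -4 + (D + 0) = -4 + D)
h(10, 186) + r = (-4 + 186) + 33369 = 182 + 33369 = 33551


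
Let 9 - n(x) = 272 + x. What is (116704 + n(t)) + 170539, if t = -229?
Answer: 287209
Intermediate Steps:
n(x) = -263 - x (n(x) = 9 - (272 + x) = 9 + (-272 - x) = -263 - x)
(116704 + n(t)) + 170539 = (116704 + (-263 - 1*(-229))) + 170539 = (116704 + (-263 + 229)) + 170539 = (116704 - 34) + 170539 = 116670 + 170539 = 287209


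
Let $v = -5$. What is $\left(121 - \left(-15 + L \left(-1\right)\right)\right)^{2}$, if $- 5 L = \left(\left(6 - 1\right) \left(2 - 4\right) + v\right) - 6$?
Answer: $\frac{491401}{25} \approx 19656.0$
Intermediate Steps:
$L = \frac{21}{5}$ ($L = - \frac{\left(\left(6 - 1\right) \left(2 - 4\right) - 5\right) - 6}{5} = - \frac{\left(5 \left(-2\right) - 5\right) - 6}{5} = - \frac{\left(-10 - 5\right) - 6}{5} = - \frac{-15 - 6}{5} = \left(- \frac{1}{5}\right) \left(-21\right) = \frac{21}{5} \approx 4.2$)
$\left(121 - \left(-15 + L \left(-1\right)\right)\right)^{2} = \left(121 + \left(15 - \frac{21}{5} \left(-1\right)\right)\right)^{2} = \left(121 + \left(15 - - \frac{21}{5}\right)\right)^{2} = \left(121 + \left(15 + \frac{21}{5}\right)\right)^{2} = \left(121 + \frac{96}{5}\right)^{2} = \left(\frac{701}{5}\right)^{2} = \frac{491401}{25}$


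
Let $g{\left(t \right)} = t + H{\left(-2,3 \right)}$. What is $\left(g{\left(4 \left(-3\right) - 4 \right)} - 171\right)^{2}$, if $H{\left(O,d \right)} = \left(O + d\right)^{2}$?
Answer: $34596$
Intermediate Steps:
$g{\left(t \right)} = 1 + t$ ($g{\left(t \right)} = t + \left(-2 + 3\right)^{2} = t + 1^{2} = t + 1 = 1 + t$)
$\left(g{\left(4 \left(-3\right) - 4 \right)} - 171\right)^{2} = \left(\left(1 + \left(4 \left(-3\right) - 4\right)\right) - 171\right)^{2} = \left(\left(1 - 16\right) - 171\right)^{2} = \left(-15 - 171\right)^{2} = \left(-186\right)^{2} = 34596$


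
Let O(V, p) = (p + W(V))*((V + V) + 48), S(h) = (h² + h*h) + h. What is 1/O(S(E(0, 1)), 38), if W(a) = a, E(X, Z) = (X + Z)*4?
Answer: 1/8880 ≈ 0.00011261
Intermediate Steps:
E(X, Z) = 4*X + 4*Z
S(h) = h + 2*h² (S(h) = (h² + h²) + h = 2*h² + h = h + 2*h²)
O(V, p) = (48 + 2*V)*(V + p) (O(V, p) = (p + V)*((V + V) + 48) = (V + p)*(2*V + 48) = (V + p)*(48 + 2*V) = (48 + 2*V)*(V + p))
1/O(S(E(0, 1)), 38) = 1/(2*((4*0 + 4*1)*(1 + 2*(4*0 + 4*1)))² + 48*((4*0 + 4*1)*(1 + 2*(4*0 + 4*1))) + 48*38 + 2*((4*0 + 4*1)*(1 + 2*(4*0 + 4*1)))*38) = 1/(2*((0 + 4)*(1 + 2*(0 + 4)))² + 48*((0 + 4)*(1 + 2*(0 + 4))) + 1824 + 2*((0 + 4)*(1 + 2*(0 + 4)))*38) = 1/(2*(4*(1 + 2*4))² + 48*(4*(1 + 2*4)) + 1824 + 2*(4*(1 + 2*4))*38) = 1/(2*(4*(1 + 8))² + 48*(4*(1 + 8)) + 1824 + 2*(4*(1 + 8))*38) = 1/(2*(4*9)² + 48*(4*9) + 1824 + 2*(4*9)*38) = 1/(2*36² + 48*36 + 1824 + 2*36*38) = 1/(2*1296 + 1728 + 1824 + 2736) = 1/(2592 + 1728 + 1824 + 2736) = 1/8880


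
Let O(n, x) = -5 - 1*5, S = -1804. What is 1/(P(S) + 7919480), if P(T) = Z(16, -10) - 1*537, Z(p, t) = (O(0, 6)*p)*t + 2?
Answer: 1/7920545 ≈ 1.2625e-7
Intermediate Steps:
O(n, x) = -10 (O(n, x) = -5 - 5 = -10)
Z(p, t) = 2 - 10*p*t (Z(p, t) = (-10*p)*t + 2 = -10*p*t + 2 = 2 - 10*p*t)
P(T) = 1065 (P(T) = (2 - 10*16*(-10)) - 1*537 = (2 + 1600) - 537 = 1602 - 537 = 1065)
1/(P(S) + 7919480) = 1/(1065 + 7919480) = 1/7920545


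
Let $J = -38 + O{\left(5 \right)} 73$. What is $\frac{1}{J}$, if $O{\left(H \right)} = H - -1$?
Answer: $\frac{1}{400} \approx 0.0025$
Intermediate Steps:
$O{\left(H \right)} = 1 + H$ ($O{\left(H \right)} = H + 1 = 1 + H$)
$J = 400$ ($J = -38 + \left(1 + 5\right) 73 = -38 + 6 \cdot 73 = -38 + 438 = 400$)
$\frac{1}{J} = \frac{1}{400}$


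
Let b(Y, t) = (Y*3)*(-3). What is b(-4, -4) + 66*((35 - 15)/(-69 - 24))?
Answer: 676/31 ≈ 21.806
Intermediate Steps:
b(Y, t) = -9*Y (b(Y, t) = (3*Y)*(-3) = -9*Y)
b(-4, -4) + 66*((35 - 15)/(-69 - 24)) = -9*(-4) + 66*((35 - 15)/(-69 - 24)) = 36 + 66*(20/(-93)) = 36 + 66*(20*(-1/93)) = 36 + 66*(-20/93) = 36 - 440/31 = 676/31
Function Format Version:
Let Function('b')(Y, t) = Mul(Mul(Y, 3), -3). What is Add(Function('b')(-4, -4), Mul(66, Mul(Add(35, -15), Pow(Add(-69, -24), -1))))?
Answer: Rational(676, 31) ≈ 21.806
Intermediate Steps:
Function('b')(Y, t) = Mul(-9, Y) (Function('b')(Y, t) = Mul(Mul(3, Y), -3) = Mul(-9, Y))
Add(Function('b')(-4, -4), Mul(66, Mul(Add(35, -15), Pow(Add(-69, -24), -1)))) = Add(Mul(-9, -4), Mul(66, Mul(Add(35, -15), Pow(Add(-69, -24), -1)))) = Add(36, Mul(66, Mul(20, Pow(-93, -1)))) = Add(36, Mul(66, Mul(20, Rational(-1, 93)))) = Add(36, Mul(66, Rational(-20, 93))) = Add(36, Rational(-440, 31)) = Rational(676, 31)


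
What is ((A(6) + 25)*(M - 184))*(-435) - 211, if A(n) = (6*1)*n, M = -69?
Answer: 6713144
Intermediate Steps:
A(n) = 6*n
((A(6) + 25)*(M - 184))*(-435) - 211 = ((6*6 + 25)*(-69 - 184))*(-435) - 211 = ((36 + 25)*(-253))*(-435) - 211 = (61*(-253))*(-435) - 211 = -15433*(-435) - 211 = 6713355 - 211 = 6713144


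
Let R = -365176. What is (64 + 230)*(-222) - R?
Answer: 299908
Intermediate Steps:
(64 + 230)*(-222) - R = (64 + 230)*(-222) - 1*(-365176) = 294*(-222) + 365176 = -65268 + 365176 = 299908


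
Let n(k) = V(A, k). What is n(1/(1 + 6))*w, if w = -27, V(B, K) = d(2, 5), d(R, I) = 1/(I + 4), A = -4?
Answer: -3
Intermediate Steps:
d(R, I) = 1/(4 + I)
V(B, K) = ⅑ (V(B, K) = 1/(4 + 5) = 1/9 = ⅑)
n(k) = ⅑
n(1/(1 + 6))*w = (⅑)*(-27) = -3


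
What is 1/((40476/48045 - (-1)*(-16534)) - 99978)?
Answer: -16015/1865926188 ≈ -8.5829e-6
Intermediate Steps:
1/((40476/48045 - (-1)*(-16534)) - 99978) = 1/((40476*(1/48045) - 1*16534) - 99978) = 1/((13492/16015 - 16534) - 99978) = 1/(-264778518/16015 - 99978) = 1/(-1865926188/16015) = -16015/1865926188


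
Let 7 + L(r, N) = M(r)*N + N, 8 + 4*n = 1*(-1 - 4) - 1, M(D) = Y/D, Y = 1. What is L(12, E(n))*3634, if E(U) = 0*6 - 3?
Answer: -74497/2 ≈ -37249.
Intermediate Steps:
M(D) = 1/D
n = -7/2 (n = -2 + (1*(-1 - 4) - 1)/4 = -2 + (1*(-5) - 1)/4 = -2 + (-5 - 1)/4 = -2 + (¼)*(-6) = -2 - 3/2 = -7/2 ≈ -3.5000)
E(U) = -3 (E(U) = 0 - 3 = -3)
L(r, N) = -7 + N + N/r (L(r, N) = -7 + (N/r + N) = -7 + (N + N/r) = -7 + N + N/r)
L(12, E(n))*3634 = (-7 - 3 - 3/12)*3634 = (-7 - 3 - 3*1/12)*3634 = (-7 - 3 - ¼)*3634 = -41/4*3634 = -74497/2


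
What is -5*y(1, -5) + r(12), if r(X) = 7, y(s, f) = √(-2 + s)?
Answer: 7 - 5*I ≈ 7.0 - 5.0*I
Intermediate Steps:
-5*y(1, -5) + r(12) = -5*√(-2 + 1) + 7 = -5*I + 7 = 7 - 5*I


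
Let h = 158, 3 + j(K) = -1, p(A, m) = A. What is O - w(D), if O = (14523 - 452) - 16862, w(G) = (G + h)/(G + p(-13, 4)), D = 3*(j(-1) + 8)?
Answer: -2621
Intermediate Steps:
j(K) = -4 (j(K) = -3 - 1 = -4)
D = 12 (D = 3*(-4 + 8) = 3*4 = 12)
w(G) = (158 + G)/(-13 + G) (w(G) = (G + 158)/(G - 13) = (158 + G)/(-13 + G))
O = -2791 (O = 14071 - 16862 = -2791)
O - w(D) = -2791 - (158 + 12)/(-13 + 12) = -2791 - 170/(-1) = -2791 - (-1)*170 = -2791 - 1*(-170) = -2791 + 170 = -2621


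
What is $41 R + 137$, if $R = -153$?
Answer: $-6136$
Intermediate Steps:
$41 R + 137 = 41 \left(-153\right) + 137 = -6273 + 137 = -6136$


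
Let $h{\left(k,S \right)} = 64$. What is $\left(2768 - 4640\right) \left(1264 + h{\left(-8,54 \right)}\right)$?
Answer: $-2486016$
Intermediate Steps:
$\left(2768 - 4640\right) \left(1264 + h{\left(-8,54 \right)}\right) = \left(2768 - 4640\right) \left(1264 + 64\right) = \left(-1872\right) 1328 = -2486016$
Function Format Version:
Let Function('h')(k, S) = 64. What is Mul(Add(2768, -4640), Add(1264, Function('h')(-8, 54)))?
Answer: -2486016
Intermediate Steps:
Mul(Add(2768, -4640), Add(1264, Function('h')(-8, 54))) = Mul(Add(2768, -4640), Add(1264, 64)) = Mul(-1872, 1328) = -2486016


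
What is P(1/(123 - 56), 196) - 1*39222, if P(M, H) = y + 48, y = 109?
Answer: -39065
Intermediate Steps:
P(M, H) = 157 (P(M, H) = 109 + 48 = 157)
P(1/(123 - 56), 196) - 1*39222 = 157 - 1*39222 = 157 - 39222 = -39065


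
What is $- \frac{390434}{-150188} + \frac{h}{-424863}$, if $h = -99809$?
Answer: $\frac{90435537317}{31904662122} \approx 2.8346$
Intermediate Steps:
$- \frac{390434}{-150188} + \frac{h}{-424863} = - \frac{390434}{-150188} - \frac{99809}{-424863} = \left(-390434\right) \left(- \frac{1}{150188}\right) - - \frac{99809}{424863} = \frac{195217}{75094} + \frac{99809}{424863} = \frac{90435537317}{31904662122}$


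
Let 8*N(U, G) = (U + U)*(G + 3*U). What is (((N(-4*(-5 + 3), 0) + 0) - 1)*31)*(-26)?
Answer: -37882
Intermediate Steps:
N(U, G) = U*(G + 3*U)/4 (N(U, G) = ((U + U)*(G + 3*U))/8 = ((2*U)*(G + 3*U))/8 = (2*U*(G + 3*U))/8 = U*(G + 3*U)/4)
(((N(-4*(-5 + 3), 0) + 0) - 1)*31)*(-26) = ((((-4*(-5 + 3))*(0 + 3*(-4*(-5 + 3)))/4 + 0) - 1)*31)*(-26) = ((((-4*(-2))*(0 + 3*(-4*(-2)))/4 + 0) - 1)*31)*(-26) = ((((¼)*8*(0 + 3*8) + 0) - 1)*31)*(-26) = ((((¼)*8*(0 + 24) + 0) - 1)*31)*(-26) = ((((¼)*8*24 + 0) - 1)*31)*(-26) = (((48 + 0) - 1)*31)*(-26) = ((48 - 1)*31)*(-26) = (47*31)*(-26) = 1457*(-26) = -37882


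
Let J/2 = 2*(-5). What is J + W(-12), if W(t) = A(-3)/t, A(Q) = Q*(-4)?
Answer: -21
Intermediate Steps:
A(Q) = -4*Q
W(t) = 12/t (W(t) = (-4*(-3))/t = 12/t)
J = -20 (J = 2*(2*(-5)) = 2*(-10) = -20)
J + W(-12) = -20 + 12/(-12) = -20 + 12*(-1/12) = -20 - 1 = -21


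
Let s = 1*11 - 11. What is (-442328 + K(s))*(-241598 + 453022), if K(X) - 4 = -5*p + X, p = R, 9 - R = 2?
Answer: -93525309216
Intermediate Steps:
R = 7 (R = 9 - 1*2 = 9 - 2 = 7)
p = 7
s = 0 (s = 11 - 11 = 0)
K(X) = -31 + X (K(X) = 4 + (-5*7 + X) = 4 + (-35 + X) = -31 + X)
(-442328 + K(s))*(-241598 + 453022) = (-442328 + (-31 + 0))*(-241598 + 453022) = (-442328 - 31)*211424 = -442359*211424 = -93525309216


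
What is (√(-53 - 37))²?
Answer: -90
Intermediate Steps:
(√(-53 - 37))² = (√(-90))² = (3*I*√10)² = -90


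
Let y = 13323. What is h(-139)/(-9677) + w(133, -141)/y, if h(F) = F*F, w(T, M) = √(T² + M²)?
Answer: -19321/9677 + 17*√130/13323 ≈ -1.9820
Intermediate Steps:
w(T, M) = √(M² + T²)
h(F) = F²
h(-139)/(-9677) + w(133, -141)/y = (-139)²/(-9677) + √((-141)² + 133²)/13323 = 19321*(-1/9677) + √(19881 + 17689)*(1/13323) = -19321/9677 + √37570*(1/13323) = -19321/9677 + (17*√130)*(1/13323) = -19321/9677 + 17*√130/13323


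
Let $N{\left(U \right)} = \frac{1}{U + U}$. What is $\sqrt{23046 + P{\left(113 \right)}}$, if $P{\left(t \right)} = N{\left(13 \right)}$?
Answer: $\frac{\sqrt{15579122}}{26} \approx 151.81$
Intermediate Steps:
$N{\left(U \right)} = \frac{1}{2 U}$
$P{\left(t \right)} = \frac{1}{26}$ ($P{\left(t \right)} = \frac{1}{2 \cdot 13} = \frac{1}{2} \cdot \frac{1}{13} = \frac{1}{26}$)
$\sqrt{23046 + P{\left(113 \right)}} = \sqrt{23046 + \frac{1}{26}} = \sqrt{\frac{599197}{26}} = \frac{\sqrt{15579122}}{26}$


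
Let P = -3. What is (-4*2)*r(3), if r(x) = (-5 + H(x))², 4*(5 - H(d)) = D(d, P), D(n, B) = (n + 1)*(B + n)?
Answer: 0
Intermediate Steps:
D(n, B) = (1 + n)*(B + n)
H(d) = 23/4 + d/2 - d²/4 (H(d) = 5 - (-3 + d + d² - 3*d)/4 = 5 - (-3 + d² - 2*d)/4 = 5 + (¾ + d/2 - d²/4) = 23/4 + d/2 - d²/4)
r(x) = (¾ + x/2 - x²/4)² (r(x) = (-5 + (23/4 + x/2 - x²/4))² = (¾ + x/2 - x²/4)²)
(-4*2)*r(3) = (-4*2)*((-3 + 3² - 2*3)²/16) = -(-3 + 9 - 6)²/2 = -0²/2 = -0/2 = -8*0 = 0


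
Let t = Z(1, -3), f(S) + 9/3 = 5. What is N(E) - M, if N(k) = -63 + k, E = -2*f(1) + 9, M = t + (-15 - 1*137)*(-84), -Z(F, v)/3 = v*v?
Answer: -12799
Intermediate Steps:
f(S) = 2 (f(S) = -3 + 5 = 2)
Z(F, v) = -3*v**2 (Z(F, v) = -3*v*v = -3*v**2)
t = -27 (t = -3*(-3)**2 = -3*9 = -27)
M = 12741 (M = -27 + (-15 - 1*137)*(-84) = -27 + (-15 - 137)*(-84) = -27 - 152*(-84) = -27 + 12768 = 12741)
E = 5 (E = -2*2 + 9 = -4 + 9 = 5)
N(E) - M = (-63 + 5) - 1*12741 = -58 - 12741 = -12799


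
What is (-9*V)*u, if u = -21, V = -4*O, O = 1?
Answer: -756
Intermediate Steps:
V = -4 (V = -4*1 = -4)
(-9*V)*u = -9*(-4)*(-21) = 36*(-21) = -756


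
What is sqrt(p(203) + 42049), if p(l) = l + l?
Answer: sqrt(42455) ≈ 206.05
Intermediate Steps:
p(l) = 2*l
sqrt(p(203) + 42049) = sqrt(2*203 + 42049) = sqrt(406 + 42049) = sqrt(42455)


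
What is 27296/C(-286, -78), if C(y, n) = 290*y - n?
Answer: -13648/41431 ≈ -0.32942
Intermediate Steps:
C(y, n) = -n + 290*y
27296/C(-286, -78) = 27296/(-1*(-78) + 290*(-286)) = 27296/(78 - 82940) = 27296/(-82862) = 27296*(-1/82862) = -13648/41431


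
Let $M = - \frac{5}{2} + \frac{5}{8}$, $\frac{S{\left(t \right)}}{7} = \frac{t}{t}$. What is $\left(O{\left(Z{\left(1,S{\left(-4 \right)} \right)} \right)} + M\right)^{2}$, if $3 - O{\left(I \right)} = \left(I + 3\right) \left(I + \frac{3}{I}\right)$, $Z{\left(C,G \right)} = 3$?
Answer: $\frac{33489}{64} \approx 523.27$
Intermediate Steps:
$S{\left(t \right)} = 7$ ($S{\left(t \right)} = 7 \frac{t}{t} = 7 \cdot 1 = 7$)
$M = - \frac{15}{8}$ ($M = \left(-5\right) \frac{1}{2} + 5 \cdot \frac{1}{8} = - \frac{5}{2} + \frac{5}{8} = - \frac{15}{8} \approx -1.875$)
$O{\left(I \right)} = 3 - \left(3 + I\right) \left(I + \frac{3}{I}\right)$ ($O{\left(I \right)} = 3 - \left(I + 3\right) \left(I + \frac{3}{I}\right) = 3 - \left(3 + I\right) \left(I + \frac{3}{I}\right)$)
$\left(O{\left(Z{\left(1,S{\left(-4 \right)} \right)} \right)} + M\right)^{2} = \left(\frac{-9 + 3^{2} \left(-3 - 3\right)}{3} - \frac{15}{8}\right)^{2} = \left(\frac{-9 + 9 \left(-3 - 3\right)}{3} - \frac{15}{8}\right)^{2} = \left(\frac{-9 + 9 \left(-6\right)}{3} - \frac{15}{8}\right)^{2} = \left(\frac{-9 - 54}{3} - \frac{15}{8}\right)^{2} = \left(\frac{1}{3} \left(-63\right) - \frac{15}{8}\right)^{2} = \left(-21 - \frac{15}{8}\right)^{2} = \left(- \frac{183}{8}\right)^{2} = \frac{33489}{64}$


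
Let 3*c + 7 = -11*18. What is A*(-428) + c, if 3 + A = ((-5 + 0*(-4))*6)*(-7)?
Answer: -265993/3 ≈ -88664.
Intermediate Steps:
c = -205/3 (c = -7/3 + (-11*18)/3 = -7/3 + (1/3)*(-198) = -7/3 - 66 = -205/3 ≈ -68.333)
A = 207 (A = -3 + ((-5 + 0*(-4))*6)*(-7) = -3 + ((-5 + 0)*6)*(-7) = -3 - 5*6*(-7) = -3 - 30*(-7) = -3 + 210 = 207)
A*(-428) + c = 207*(-428) - 205/3 = -88596 - 205/3 = -265993/3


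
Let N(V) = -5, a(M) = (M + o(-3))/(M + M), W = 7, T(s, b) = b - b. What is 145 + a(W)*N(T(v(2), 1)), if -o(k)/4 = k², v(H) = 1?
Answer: 2175/14 ≈ 155.36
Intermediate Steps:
T(s, b) = 0
o(k) = -4*k²
a(M) = (-36 + M)/(2*M) (a(M) = (M - 4*(-3)²)/(M + M) = (M - 4*9)/((2*M)) = (M - 36)*(1/(2*M)) = (-36 + M)*(1/(2*M)) = (-36 + M)/(2*M))
145 + a(W)*N(T(v(2), 1)) = 145 + ((½)*(-36 + 7)/7)*(-5) = 145 + ((½)*(⅐)*(-29))*(-5) = 145 - 29/14*(-5) = 145 + 145/14 = 2175/14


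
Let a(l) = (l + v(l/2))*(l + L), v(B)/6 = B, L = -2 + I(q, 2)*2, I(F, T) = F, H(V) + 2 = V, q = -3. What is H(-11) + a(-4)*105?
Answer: 20147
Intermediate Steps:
H(V) = -2 + V
L = -8 (L = -2 - 3*2 = -2 - 6 = -8)
v(B) = 6*B
a(l) = 4*l*(-8 + l) (a(l) = (l + 6*(l/2))*(l - 8) = (l + 6*(l*(1/2)))*(-8 + l) = (l + 6*(l/2))*(-8 + l) = (l + 3*l)*(-8 + l) = (4*l)*(-8 + l) = 4*l*(-8 + l))
H(-11) + a(-4)*105 = (-2 - 11) + (4*(-4)*(-8 - 4))*105 = -13 + (4*(-4)*(-12))*105 = -13 + 192*105 = -13 + 20160 = 20147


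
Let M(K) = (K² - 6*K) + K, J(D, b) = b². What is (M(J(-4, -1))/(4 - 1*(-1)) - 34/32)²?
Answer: 22201/6400 ≈ 3.4689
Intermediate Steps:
M(K) = K² - 5*K
(M(J(-4, -1))/(4 - 1*(-1)) - 34/32)² = (((-1)²*(-5 + (-1)²))/(4 - 1*(-1)) - 34/32)² = ((1*(-5 + 1))/(4 + 1) - 34*1/32)² = ((1*(-4))/5 - 17/16)² = (-4*⅕ - 17/16)² = (-⅘ - 17/16)² = (-149/80)² = 22201/6400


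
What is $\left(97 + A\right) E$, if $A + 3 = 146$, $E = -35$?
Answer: $-8400$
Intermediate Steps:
$A = 143$ ($A = -3 + 146 = 143$)
$\left(97 + A\right) E = \left(97 + 143\right) \left(-35\right) = 240 \left(-35\right) = -8400$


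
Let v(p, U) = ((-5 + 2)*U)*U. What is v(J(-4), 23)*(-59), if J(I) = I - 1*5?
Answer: 93633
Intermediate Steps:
J(I) = -5 + I (J(I) = I - 5 = -5 + I)
v(p, U) = -3*U**2 (v(p, U) = (-3*U)*U = -3*U**2)
v(J(-4), 23)*(-59) = -3*23**2*(-59) = -3*529*(-59) = -1587*(-59) = 93633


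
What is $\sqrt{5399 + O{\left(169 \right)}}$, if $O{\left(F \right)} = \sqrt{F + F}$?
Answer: $\sqrt{5399 + 13 \sqrt{2}} \approx 73.603$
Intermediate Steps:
$O{\left(F \right)} = \sqrt{2} \sqrt{F}$ ($O{\left(F \right)} = \sqrt{2 F} = \sqrt{2} \sqrt{F}$)
$\sqrt{5399 + O{\left(169 \right)}} = \sqrt{5399 + \sqrt{2} \sqrt{169}} = \sqrt{5399 + \sqrt{2} \cdot 13} = \sqrt{5399 + 13 \sqrt{2}}$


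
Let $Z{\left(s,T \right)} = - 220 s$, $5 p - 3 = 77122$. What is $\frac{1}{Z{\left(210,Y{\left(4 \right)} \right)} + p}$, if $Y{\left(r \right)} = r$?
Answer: $- \frac{1}{30775} \approx -3.2494 \cdot 10^{-5}$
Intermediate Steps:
$p = 15425$ ($p = \frac{3}{5} + \frac{1}{5} \cdot 77122 = \frac{3}{5} + \frac{77122}{5} = 15425$)
$\frac{1}{Z{\left(210,Y{\left(4 \right)} \right)} + p} = \frac{1}{\left(-220\right) 210 + 15425} = \frac{1}{-46200 + 15425} = \frac{1}{-30775} = - \frac{1}{30775}$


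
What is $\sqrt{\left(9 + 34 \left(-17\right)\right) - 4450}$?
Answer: $i \sqrt{5019} \approx 70.845 i$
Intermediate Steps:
$\sqrt{\left(9 + 34 \left(-17\right)\right) - 4450} = \sqrt{\left(9 - 578\right) - 4450} = \sqrt{-569 - 4450} = \sqrt{-5019} = i \sqrt{5019}$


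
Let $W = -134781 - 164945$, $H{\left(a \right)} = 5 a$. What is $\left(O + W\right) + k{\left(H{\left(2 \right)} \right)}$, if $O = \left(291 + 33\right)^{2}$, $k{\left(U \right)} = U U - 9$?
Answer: $-194659$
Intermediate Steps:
$W = -299726$ ($W = -134781 - 164945 = -299726$)
$k{\left(U \right)} = -9 + U^{2}$ ($k{\left(U \right)} = U^{2} - 9 = -9 + U^{2}$)
$O = 104976$ ($O = 324^{2} = 104976$)
$\left(O + W\right) + k{\left(H{\left(2 \right)} \right)} = \left(104976 - 299726\right) - \left(9 - \left(5 \cdot 2\right)^{2}\right) = -194750 - \left(9 - 10^{2}\right) = -194750 + \left(-9 + 100\right) = -194750 + 91 = -194659$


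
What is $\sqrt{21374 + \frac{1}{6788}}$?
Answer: $\frac{\sqrt{246212151961}}{3394} \approx 146.2$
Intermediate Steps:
$\sqrt{21374 + \frac{1}{6788}} = \sqrt{\frac{145086713}{6788}} = \frac{\sqrt{246212151961}}{3394}$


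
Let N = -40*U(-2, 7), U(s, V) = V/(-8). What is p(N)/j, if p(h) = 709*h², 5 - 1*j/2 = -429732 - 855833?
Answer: 173705/514228 ≈ 0.33780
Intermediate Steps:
U(s, V) = -V/8 (U(s, V) = V*(-⅛) = -V/8)
j = 2571140 (j = 10 - 2*(-429732 - 855833) = 10 - 2*(-1285565) = 10 + 2571130 = 2571140)
N = 35 (N = -(-5)*7 = -40*(-7/8) = 35)
p(N)/j = (709*35²)/2571140 = (709*1225)*(1/2571140) = 868525*(1/2571140) = 173705/514228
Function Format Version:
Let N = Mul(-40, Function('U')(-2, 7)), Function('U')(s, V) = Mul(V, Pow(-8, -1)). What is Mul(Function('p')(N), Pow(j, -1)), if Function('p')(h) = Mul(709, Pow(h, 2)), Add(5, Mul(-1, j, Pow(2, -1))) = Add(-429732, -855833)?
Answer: Rational(173705, 514228) ≈ 0.33780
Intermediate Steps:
Function('U')(s, V) = Mul(Rational(-1, 8), V) (Function('U')(s, V) = Mul(V, Rational(-1, 8)) = Mul(Rational(-1, 8), V))
j = 2571140 (j = Add(10, Mul(-2, Add(-429732, -855833))) = Add(10, Mul(-2, -1285565)) = Add(10, 2571130) = 2571140)
N = 35 (N = Mul(-40, Mul(Rational(-1, 8), 7)) = Mul(-40, Rational(-7, 8)) = 35)
Mul(Function('p')(N), Pow(j, -1)) = Mul(Mul(709, Pow(35, 2)), Pow(2571140, -1)) = Mul(Mul(709, 1225), Rational(1, 2571140)) = Mul(868525, Rational(1, 2571140)) = Rational(173705, 514228)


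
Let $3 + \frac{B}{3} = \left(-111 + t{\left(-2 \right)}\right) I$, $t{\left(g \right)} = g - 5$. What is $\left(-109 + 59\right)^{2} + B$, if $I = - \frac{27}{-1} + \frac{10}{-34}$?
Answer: $- \frac{118369}{17} \approx -6962.9$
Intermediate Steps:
$I = \frac{454}{17}$ ($I = \left(-27\right) \left(-1\right) + 10 \left(- \frac{1}{34}\right) = 27 - \frac{5}{17} = \frac{454}{17} \approx 26.706$)
$t{\left(g \right)} = -5 + g$ ($t{\left(g \right)} = g - 5 = -5 + g$)
$B = - \frac{160869}{17}$ ($B = -9 + 3 \left(-111 - 7\right) \frac{454}{17} = -9 + 3 \left(\left(-118\right) \frac{454}{17}\right) = -9 + 3 \left(- \frac{53572}{17}\right) = -9 - \frac{160716}{17} = - \frac{160869}{17} \approx -9462.9$)
$\left(-109 + 59\right)^{2} + B = \left(-109 + 59\right)^{2} - \frac{160869}{17} = \left(-50\right)^{2} - \frac{160869}{17} = 2500 - \frac{160869}{17} = - \frac{118369}{17}$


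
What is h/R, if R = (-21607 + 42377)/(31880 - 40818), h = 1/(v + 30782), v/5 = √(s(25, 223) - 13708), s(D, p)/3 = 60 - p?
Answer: -137564758/9843800772865 + 4469*I*√14197/1968760154573 ≈ -1.3975e-5 + 2.7047e-7*I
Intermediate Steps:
s(D, p) = 180 - 3*p (s(D, p) = 3*(60 - p) = 180 - 3*p)
v = 5*I*√14197 (v = 5*√((180 - 3*223) - 13708) = 5*√((180 - 669) - 13708) = 5*√(-489 - 13708) = 5*√(-14197) = 5*(I*√14197) = 5*I*√14197 ≈ 595.76*I)
h = 1/(30782 + 5*I*√14197) (h = 1/(5*I*√14197 + 30782) = 1/(30782 + 5*I*√14197) ≈ 3.2474e-5 - 6.285e-7*I)
R = -10385/4469 (R = 20770/(-8938) = 20770*(-1/8938) = -10385/4469 ≈ -2.3238)
h/R = (30782/947886449 - 5*I*√14197/947886449)/(-10385/4469) = (30782/947886449 - 5*I*√14197/947886449)*(-4469/10385) = -137564758/9843800772865 + 4469*I*√14197/1968760154573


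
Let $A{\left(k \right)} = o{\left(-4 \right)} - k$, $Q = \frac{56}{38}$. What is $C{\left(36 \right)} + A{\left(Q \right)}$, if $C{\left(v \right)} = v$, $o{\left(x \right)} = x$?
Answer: $\frac{580}{19} \approx 30.526$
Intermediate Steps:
$Q = \frac{28}{19}$ ($Q = 56 \cdot \frac{1}{38} = \frac{28}{19} \approx 1.4737$)
$A{\left(k \right)} = -4 - k$
$C{\left(36 \right)} + A{\left(Q \right)} = 36 - \frac{104}{19} = \frac{580}{19}$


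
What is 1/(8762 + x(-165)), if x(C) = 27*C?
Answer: 1/4307 ≈ 0.00023218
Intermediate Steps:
1/(8762 + x(-165)) = 1/(8762 + 27*(-165)) = 1/(8762 - 4455) = 1/4307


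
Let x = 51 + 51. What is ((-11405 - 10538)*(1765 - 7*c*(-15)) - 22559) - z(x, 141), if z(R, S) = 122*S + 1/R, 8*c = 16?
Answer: -4424472973/102 ≈ -4.3377e+7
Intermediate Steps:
c = 2 (c = (⅛)*16 = 2)
x = 102
z(R, S) = 1/R + 122*S
((-11405 - 10538)*(1765 - 7*c*(-15)) - 22559) - z(x, 141) = ((-11405 - 10538)*(1765 - 7*2*(-15)) - 22559) - (1/102 + 122*141) = (-21943*(1765 - 14*(-15)) - 22559) - (1/102 + 17202) = (-21943*(1765 + 210) - 22559) - 1*1754605/102 = (-21943*1975 - 22559) - 1754605/102 = (-43337425 - 22559) - 1754605/102 = -43359984 - 1754605/102 = -4424472973/102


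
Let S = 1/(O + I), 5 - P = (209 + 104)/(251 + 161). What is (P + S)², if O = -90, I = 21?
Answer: 14431457161/808151184 ≈ 17.857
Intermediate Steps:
P = 1747/412 (P = 5 - (209 + 104)/(251 + 161) = 5 - 313/412 = 1747/412 ≈ 4.2403)
S = -1/69 (S = 1/(-90 + 21) = 1/(-69) = -1/69 ≈ -0.014493)
(P + S)² = (1747/412 - 1/69)² = (120131/28428)² = 14431457161/808151184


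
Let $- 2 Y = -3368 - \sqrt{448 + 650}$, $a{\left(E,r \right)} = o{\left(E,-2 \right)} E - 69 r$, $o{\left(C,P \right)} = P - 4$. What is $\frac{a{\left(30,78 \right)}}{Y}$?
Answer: $- \frac{18732816}{5671163} + \frac{16686 \sqrt{122}}{5671163} \approx -3.2707$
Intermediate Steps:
$o{\left(C,P \right)} = -4 + P$ ($o{\left(C,P \right)} = P - 4 = -4 + P$)
$a{\left(E,r \right)} = - 69 r - 6 E$ ($a{\left(E,r \right)} = \left(-4 - 2\right) E - 69 r = - 6 E - 69 r = - 69 r - 6 E$)
$Y = 1684 + \frac{3 \sqrt{122}}{2}$ ($Y = - \frac{-3368 - \sqrt{448 + 650}}{2} = - \frac{-3368 - \sqrt{1098}}{2} = - \frac{-3368 - 3 \sqrt{122}}{2} = 1684 + \frac{3 \sqrt{122}}{2} \approx 1700.6$)
$\frac{a{\left(30,78 \right)}}{Y} = \frac{\left(-69\right) 78 - 180}{1684 + \frac{3 \sqrt{122}}{2}} = \frac{-5382 - 180}{1684 + \frac{3 \sqrt{122}}{2}} = - \frac{5562}{1684 + \frac{3 \sqrt{122}}{2}}$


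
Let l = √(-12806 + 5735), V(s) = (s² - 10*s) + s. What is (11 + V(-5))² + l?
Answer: 6561 + I*√7071 ≈ 6561.0 + 84.089*I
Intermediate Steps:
V(s) = s² - 9*s
l = I*√7071 (l = √(-7071) = I*√7071 ≈ 84.089*I)
(11 + V(-5))² + l = (11 - 5*(-9 - 5))² + I*√7071 = (11 - 5*(-14))² + I*√7071 = (11 + 70)² + I*√7071 = 81² + I*√7071 = 6561 + I*√7071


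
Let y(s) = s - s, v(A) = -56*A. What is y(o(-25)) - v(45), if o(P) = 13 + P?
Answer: 2520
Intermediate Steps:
y(s) = 0
y(o(-25)) - v(45) = 0 - (-56)*45 = 0 - 1*(-2520) = 0 + 2520 = 2520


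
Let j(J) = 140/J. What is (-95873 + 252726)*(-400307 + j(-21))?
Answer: -188371198673/3 ≈ -6.2790e+10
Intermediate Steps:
(-95873 + 252726)*(-400307 + j(-21)) = (-95873 + 252726)*(-400307 + 140/(-21)) = 156853*(-400307 + 140*(-1/21)) = 156853*(-400307 - 20/3) = 156853*(-1200941/3) = -188371198673/3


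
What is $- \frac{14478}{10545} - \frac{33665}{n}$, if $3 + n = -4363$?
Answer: $\frac{138353}{21830} \approx 6.3377$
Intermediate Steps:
$n = -4366$ ($n = -3 - 4363 = -4366$)
$- \frac{14478}{10545} - \frac{33665}{n} = - \frac{14478}{10545} - \frac{33665}{-4366} = \left(-14478\right) \frac{1}{10545} - - \frac{33665}{4366} = - \frac{254}{185} + \frac{33665}{4366} = \frac{138353}{21830}$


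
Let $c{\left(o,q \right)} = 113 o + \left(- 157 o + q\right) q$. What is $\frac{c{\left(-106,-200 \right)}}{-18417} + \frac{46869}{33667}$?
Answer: $\frac{37325670833}{206681713} \approx 180.59$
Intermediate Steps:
$c{\left(o,q \right)} = 113 o + q \left(q - 157 o\right)$ ($c{\left(o,q \right)} = 113 o + \left(q - 157 o\right) q = 113 o + q \left(q - 157 o\right)$)
$\frac{c{\left(-106,-200 \right)}}{-18417} + \frac{46869}{33667} = \frac{\left(-200\right)^{2} + 113 \left(-106\right) - \left(-16642\right) \left(-200\right)}{-18417} + \frac{46869}{33667} = \left(40000 - 11978 - 3328400\right) \left(- \frac{1}{18417}\right) + 46869 \cdot \frac{1}{33667} = \left(-3300378\right) \left(- \frac{1}{18417}\right) + \frac{46869}{33667} = \frac{1100126}{6139} + \frac{46869}{33667} = \frac{37325670833}{206681713}$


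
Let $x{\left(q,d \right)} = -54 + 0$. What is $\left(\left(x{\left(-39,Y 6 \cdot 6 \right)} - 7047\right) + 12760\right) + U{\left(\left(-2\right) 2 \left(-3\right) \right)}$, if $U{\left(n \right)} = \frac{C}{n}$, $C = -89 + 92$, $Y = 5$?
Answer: $\frac{22637}{4} \approx 5659.3$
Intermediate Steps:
$x{\left(q,d \right)} = -54$
$C = 3$
$U{\left(n \right)} = \frac{3}{n}$
$\left(\left(x{\left(-39,Y 6 \cdot 6 \right)} - 7047\right) + 12760\right) + U{\left(\left(-2\right) 2 \left(-3\right) \right)} = \left(\left(-54 - 7047\right) + 12760\right) + \frac{3}{\left(-2\right) 2 \left(-3\right)} = \left(-7101 + 12760\right) + \frac{3}{\left(-4\right) \left(-3\right)} = 5659 + \frac{3}{12} = 5659 + 3 \cdot \frac{1}{12} = 5659 + \frac{1}{4} = \frac{22637}{4}$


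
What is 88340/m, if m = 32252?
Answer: 22085/8063 ≈ 2.7391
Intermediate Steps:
88340/m = 88340/32252 = 88340*(1/32252) = 22085/8063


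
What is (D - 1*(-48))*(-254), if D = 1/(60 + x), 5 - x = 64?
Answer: -12446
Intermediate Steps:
x = -59 (x = 5 - 1*64 = 5 - 64 = -59)
D = 1 (D = 1/(60 - 59) = 1/1 = 1)
(D - 1*(-48))*(-254) = (1 - 1*(-48))*(-254) = (1 + 48)*(-254) = 49*(-254) = -12446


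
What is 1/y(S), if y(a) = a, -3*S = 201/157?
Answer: -157/67 ≈ -2.3433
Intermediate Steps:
S = -67/157 ≈ -0.42675
1/y(S) = 1/(-67/157) = -157/67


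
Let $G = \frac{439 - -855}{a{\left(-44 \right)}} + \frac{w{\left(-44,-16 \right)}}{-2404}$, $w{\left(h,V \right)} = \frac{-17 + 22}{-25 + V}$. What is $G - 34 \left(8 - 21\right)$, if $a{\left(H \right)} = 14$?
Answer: $\frac{368727959}{689948} \approx 534.43$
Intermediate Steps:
$w{\left(h,V \right)} = \frac{5}{-25 + V}$
$G = \frac{63770943}{689948}$ ($G = \frac{439 - -855}{14} + \frac{5 \frac{1}{-25 - 16}}{-2404} = \left(439 + 855\right) \frac{1}{14} + \frac{5}{-41} \left(- \frac{1}{2404}\right) = 1294 \cdot \frac{1}{14} + 5 \left(- \frac{1}{41}\right) \left(- \frac{1}{2404}\right) = \frac{647}{7} - - \frac{5}{98564} = \frac{647}{7} + \frac{5}{98564} = \frac{63770943}{689948} \approx 92.429$)
$G - 34 \left(8 - 21\right) = \frac{63770943}{689948} - 34 \left(8 - 21\right) = \frac{63770943}{689948} - 34 \left(-13\right) = \frac{63770943}{689948} - -442 = \frac{63770943}{689948} + 442 = \frac{368727959}{689948}$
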